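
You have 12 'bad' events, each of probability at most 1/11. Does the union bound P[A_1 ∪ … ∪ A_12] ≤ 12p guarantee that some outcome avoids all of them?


Union bound: P[∪_{i=1}^{12} A_i] ≤ Σ_i P[A_i] ≤ 12·p = 12·(1/11) = 12/11.
Numerically: 12/11 ≈ 1.091.
Is 12/11 < 1? NO.
Since the bound 12/11 is ≥ 1, the union bound is uninformative here; it does NOT by itself certify existence.

12·p = 12/11 ≈ 1.091; existence NOT certified by the union bound.


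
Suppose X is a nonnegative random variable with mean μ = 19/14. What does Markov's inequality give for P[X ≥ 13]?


μ = E[X] = 19/14, a = 13.
Markov: P[X ≥ 13] ≤ μ/a = (19/14)/13 = 19/182.
Numerically: ≈ 0.104396.
(Since a = 13 > μ = 1.357143, the bound 19/182 is < 1 and informative.)

P[X ≥ 13] ≤ 19/182 ≈ 0.104396.


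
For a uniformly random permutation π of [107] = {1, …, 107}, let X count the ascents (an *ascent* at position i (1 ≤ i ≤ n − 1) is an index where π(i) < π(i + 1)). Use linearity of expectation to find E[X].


Write X = Σ X_I over i = 1, …, 106, with X_I the indicator of one ascent.
There are 106 indicators.
For each fixed i, the pair (π(i), π(i+1)) is a uniformly random ordered pair of distinct values from {1, …, 107}; by symmetry P[π(i) < π(i+1)] = 1/2.
By linearity: E[X] = 106 · (1/2) = (107 − 1) · (1/2) = 53 ≈ 53.0000.

E[X] = 53 = 53.0000.


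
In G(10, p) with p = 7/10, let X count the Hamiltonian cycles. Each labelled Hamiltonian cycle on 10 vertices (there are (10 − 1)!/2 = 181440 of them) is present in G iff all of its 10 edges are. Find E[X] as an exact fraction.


K_10 has (10 − 1)!/2 = 181440 labelled Hamiltonian cycles.
For each such Hamiltonian cycle H, let X_H = 1 if all 10 edges of H are present in G. Then P[X_H = 1] = p^{10} = (7/10)^{10} = 282475249/10000000000.
Summing the indicators: E[X] = Σ_H E[X_H] = 181440 · p^{10} = 181440 · 282475249/10000000000 = 160163466183/31250000.
Numerically: E[X] ≈ 5125.23.

E[X] = 181440 · (7/10)^{10} = 160163466183/31250000 ≈ 5125.23.


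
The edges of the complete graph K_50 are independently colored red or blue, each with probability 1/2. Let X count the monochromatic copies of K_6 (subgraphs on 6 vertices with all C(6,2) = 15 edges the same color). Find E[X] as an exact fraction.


Let X = Σ_S X_S over the C(50, 6) = 15890700 subsets S of size 6, where X_S = 1 if the K_6 on S is monochromatic.
For a fixed S, the K_6 on S has C(6, 2) = 15 edges. P[all 15 edges red] = (1/2)^15, and likewise for blue, so P[monochromatic] = 2·(1/2)^15 = 2^{1 − 15} = 1/16384.
By linearity: E[X] = C(50, 6) · 2^{1 − 15} = 15890700 · 1/16384 = 3972675/4096.
Numerically: E[X] ≈ 969.891357.

E[X] = C(50,6)·2^(1−C(6,2)) = 3972675/4096 ≈ 969.891357.


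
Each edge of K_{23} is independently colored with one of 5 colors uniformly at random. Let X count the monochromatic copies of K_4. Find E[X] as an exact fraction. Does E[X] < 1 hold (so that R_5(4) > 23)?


E[X] = C(23, 4) · 5^{1 − 6} = 8855 · 5^{−5} = 8855/3125.
As a reduced fraction: E[X] = 1771/625 ≈ 2.834.
Is E[X] < 1? NO.
Since E[X] ≥ 1, the first-moment bound is inconclusive at n = 23; it does NOT by itself certify R_5(4) > 23.

E[X] = 1771/625 ≈ 2.834; E[X] ≥ 1; first-moment method inconclusive here.


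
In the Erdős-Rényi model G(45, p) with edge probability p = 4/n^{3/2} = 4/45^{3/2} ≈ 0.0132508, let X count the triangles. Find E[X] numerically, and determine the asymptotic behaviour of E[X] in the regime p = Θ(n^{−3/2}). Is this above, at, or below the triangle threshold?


Number of potential triangles: C(45, 3) = 14190.
Each occurs with probability p³ ≈ (0.0132508)³ ≈ 2.32661038e-06.
By linearity: E[X] = C(45, 3)·p³ ≈ 14190 · 2.32661038e-06 ≈ 0.033015.
Since α = 3/2 > 1, p = c/n^{3/2} = o(1/n) is below the triangle threshold p ~ 1/n. Asymptotically E[X] ~ (c³/6)·n^{3(1−α)} = (4³/6)·n^{-1.5} → 0, so by Markov's inequality G has no triangles w.h.p.

E[X] ≈ 0.033015; in regime p = Θ(1/n^{3/2}) E[X] tends to 0 (below the triangle threshold p ~ 1/n).


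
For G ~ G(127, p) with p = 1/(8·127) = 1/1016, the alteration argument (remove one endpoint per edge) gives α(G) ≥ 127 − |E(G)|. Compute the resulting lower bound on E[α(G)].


E[|E(G)|] = C(127, 2)·p = 8001 · (1/1016) = 63/8.
E[α(G)] ≥ n − E[|E(G)|] = 127 − 63/8 = 953/8.
Numerically: ≈ 119.125.
(This is only a lower bound; the true E[α(G)] may be larger.)

E[α(G)] ≥ 953/8 ≈ 119.125.


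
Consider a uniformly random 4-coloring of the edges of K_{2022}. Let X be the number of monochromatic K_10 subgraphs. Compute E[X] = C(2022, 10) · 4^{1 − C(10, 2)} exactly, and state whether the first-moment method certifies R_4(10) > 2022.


E[X] = C(2022, 10) · 4^{1 − 45} = 307870445231474093395937796 · 4^{−44} = 307870445231474093395937796/309485009821345068724781056.
As a reduced fraction: E[X] = 76967611307868523348984449/77371252455336267181195264 ≈ 0.994783.
Is E[X] < 1? YES.
Since E[X] < 1, there exists a 4-coloring of K_{2022} with no monochromatic K_10; hence R_4(10) > 2022.

E[X] = 76967611307868523348984449/77371252455336267181195264 ≈ 0.994783; E[X] < 1, so R_4(10) > 2022.


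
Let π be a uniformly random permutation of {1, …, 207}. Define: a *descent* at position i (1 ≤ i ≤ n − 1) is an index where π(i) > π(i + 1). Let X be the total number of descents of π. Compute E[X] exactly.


Write X = Σ X_I over i = 1, …, 206, with X_I the indicator of one descent.
There are 206 indicators.
For each fixed i, the pair (π(i), π(i+1)) is a uniformly random ordered pair of distinct values from {1, …, 207}; by symmetry P[π(i) > π(i+1)] = 1/2.
By linearity: E[X] = 206 · (1/2) = (207 − 1) · (1/2) = 103 ≈ 103.000.

E[X] = 103 = 103.000.


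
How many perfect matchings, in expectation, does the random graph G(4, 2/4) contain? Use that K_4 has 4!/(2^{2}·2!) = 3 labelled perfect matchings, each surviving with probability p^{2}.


K_4 has 4!/(2^{2}·2!) = 3 labelled perfect matchings.
For each such perfect matching H, let X_H = 1 if all 2 edges of H are present in G. Then P[X_H = 1] = p^{2} = (1/2)^{2} = 1/4.
Summing the indicators: E[X] = Σ_H E[X_H] = 3 · p^{2} = 3 · 1/4 = 3/4.
Numerically: E[X] ≈ 0.75.

E[X] = 3 · (1/2)^{2} = 3/4 ≈ 0.75.


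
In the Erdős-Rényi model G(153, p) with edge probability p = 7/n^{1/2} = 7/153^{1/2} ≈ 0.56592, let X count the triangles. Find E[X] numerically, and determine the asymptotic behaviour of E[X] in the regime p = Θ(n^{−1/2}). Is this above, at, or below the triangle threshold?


Number of potential triangles: C(153, 3) = 585276.
Each occurs with probability p³ ≈ (0.56592)³ ≈ 1.8124122e-01.
By linearity: E[X] = C(153, 3)·p³ ≈ 585276 · 1.8124122e-01 ≈ 106076.13552.
Since α = 1/2 < 1, p = c/n^{1/2} ≫ 1/n is above the triangle threshold p ~ 1/n. Asymptotically E[X] ~ (c³/6)·n^{3(1−α)} = (7³/6)·n^{1.5} → ∞; triangles are abundant w.h.p.

E[X] ≈ 106076.13552; in regime p = Θ(1/n^{1/2}) E[X] diverges (above the triangle threshold p ~ 1/n).


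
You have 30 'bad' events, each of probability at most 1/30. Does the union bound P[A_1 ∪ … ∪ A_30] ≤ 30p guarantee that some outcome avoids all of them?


Union bound: P[∪_{i=1}^{30} A_i] ≤ Σ_i P[A_i] ≤ 30·p = 30·(1/30) = 1.
Numerically: 1 ≈ 1.00000.
Is 1 < 1? NO.
Since the bound 1 is ≥ 1, the union bound is uninformative here; it does NOT by itself certify existence.

30·p = 1 ≈ 1.00000; existence NOT certified by the union bound.


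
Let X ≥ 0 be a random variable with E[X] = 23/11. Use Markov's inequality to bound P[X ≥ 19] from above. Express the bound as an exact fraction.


μ = E[X] = 23/11, a = 19.
Markov: P[X ≥ 19] ≤ μ/a = (23/11)/19 = 23/209.
Numerically: ≈ 0.11005.
(Since a = 19 > μ = 2.09091, the bound 23/209 is < 1 and informative.)

P[X ≥ 19] ≤ 23/209 ≈ 0.11005.


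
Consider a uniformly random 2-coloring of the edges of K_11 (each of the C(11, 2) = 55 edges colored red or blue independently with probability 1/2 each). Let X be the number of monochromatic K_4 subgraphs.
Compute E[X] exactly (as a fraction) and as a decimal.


Let X = Σ_S X_S over the C(11, 4) = 330 subsets S of size 4, where X_S = 1 if the K_4 on S is monochromatic.
For a fixed S, the K_4 on S has C(4, 2) = 6 edges. P[all 6 edges red] = (1/2)^6, and likewise for blue, so P[monochromatic] = 2·(1/2)^6 = 2^{1 − 6} = 1/32.
By linearity of expectation: E[X] = C(11, 4) · 2^{1 − 6} = 330 · 1/32 = 165/16.
Numerically: E[X] ≈ 10.3125.

E[X] = C(11,4)·2^(1−C(4,2)) = 165/16 ≈ 10.3125.


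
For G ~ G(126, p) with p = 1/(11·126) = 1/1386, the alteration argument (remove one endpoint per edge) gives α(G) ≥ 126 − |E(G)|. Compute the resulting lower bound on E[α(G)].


E[|E(G)|] = C(126, 2)·p = 7875 · (1/1386) = 125/22.
E[α(G)] ≥ n − E[|E(G)|] = 126 − 125/22 = 2647/22.
Numerically: ≈ 120.3182.
(This is only a lower bound; the true E[α(G)] may be larger.)

E[α(G)] ≥ 2647/22 ≈ 120.3182.


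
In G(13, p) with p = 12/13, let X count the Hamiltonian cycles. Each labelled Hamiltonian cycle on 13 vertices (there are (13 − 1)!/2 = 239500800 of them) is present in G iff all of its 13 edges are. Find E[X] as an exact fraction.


K_13 has (13 − 1)!/2 = 239500800 labelled Hamiltonian cycles.
For each such Hamiltonian cycle H, let X_H = 1 if all 13 edges of H are present in G. Then P[X_H = 1] = p^{13} = (12/13)^{13} = 106993205379072/302875106592253.
By linearity: E[X] = Σ_H E[X_H] = 239500800 · p^{13} = 239500800 · 106993205379072/302875106592253 = 25624958282852047257600/302875106592253.
Numerically: E[X] ≈ 8.46057e+07.

E[X] = 239500800 · (12/13)^{13} = 25624958282852047257600/302875106592253 ≈ 8.46057e+07.


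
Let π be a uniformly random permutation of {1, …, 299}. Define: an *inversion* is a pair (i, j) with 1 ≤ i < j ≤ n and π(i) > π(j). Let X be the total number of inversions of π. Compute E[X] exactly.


Write X = Σ X_I over the C(299, 2) = 44551 pairs i < j, with X_I the indicator of one inversion.
There are 44551 indicators.
For each fixed pair i < j, the values π(i) and π(j) are two distinct elements of {1, …, 299} in uniformly random order; by symmetry P[π(i) > π(j)] = 1/2.
By linearity: E[X] = 44551 · (1/2) = C(299, 2) · (1/2) = 44551/2 = 44551/2 ≈ 22275.50000.

E[X] = 44551/2 = 22275.50000.


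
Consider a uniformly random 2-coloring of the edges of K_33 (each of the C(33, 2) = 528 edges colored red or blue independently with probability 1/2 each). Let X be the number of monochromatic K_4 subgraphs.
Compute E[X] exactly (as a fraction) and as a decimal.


Let X = Σ_S X_S over the C(33, 4) = 40920 subsets S of size 4, where X_S = 1 if the K_4 on S is monochromatic.
For a fixed S, the K_4 on S has C(4, 2) = 6 edges. P[all 6 edges red] = (1/2)^6, and likewise for blue, so P[monochromatic] = 2·(1/2)^6 = 2^{1 − 6} = 1/32.
Summing: E[X] = C(33, 4) · 2^{1 − 6} = 40920 · 1/32 = 5115/4.
Numerically: E[X] ≈ 1278.7500.

E[X] = C(33,4)·2^(1−C(4,2)) = 5115/4 ≈ 1278.7500.


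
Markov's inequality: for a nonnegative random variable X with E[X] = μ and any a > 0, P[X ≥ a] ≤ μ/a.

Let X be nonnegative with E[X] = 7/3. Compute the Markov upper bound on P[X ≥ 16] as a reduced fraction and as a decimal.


μ = E[X] = 7/3, a = 16.
Markov: P[X ≥ 16] ≤ μ/a = (7/3)/16 = 7/48.
Numerically: ≈ 0.146.
(Since a = 16 > μ = 2.333, the bound 7/48 is < 1 and informative.)

P[X ≥ 16] ≤ 7/48 ≈ 0.146.


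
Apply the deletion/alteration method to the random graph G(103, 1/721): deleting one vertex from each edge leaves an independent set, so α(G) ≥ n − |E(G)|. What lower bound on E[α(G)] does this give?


E[|E(G)|] = C(103, 2)·p = 5253 · (1/721) = 51/7.
E[α(G)] ≥ n − E[|E(G)|] = 103 − 51/7 = 670/7.
Numerically: ≈ 95.71429.
(This is only a lower bound; the true E[α(G)] may be larger.)

E[α(G)] ≥ 670/7 ≈ 95.71429.


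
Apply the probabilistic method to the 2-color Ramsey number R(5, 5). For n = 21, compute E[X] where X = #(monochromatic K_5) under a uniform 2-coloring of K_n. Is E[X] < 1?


E[X] = C(21, 5) · 2^{1 − 10} = 20349 · 2^{−9} = 20349/512.
As a reduced fraction: E[X] = 20349/512 ≈ 39.7441.
Is E[X] < 1? NO.
Since E[X] ≥ 1, the first-moment bound is inconclusive at n = 21; it does NOT by itself certify R(5, 5) > 21.

E[X] = 20349/512 ≈ 39.7441; E[X] ≥ 1; first-moment method inconclusive here.


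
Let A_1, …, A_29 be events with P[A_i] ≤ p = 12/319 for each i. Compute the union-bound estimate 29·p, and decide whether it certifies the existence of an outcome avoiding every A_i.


Union bound: P[∪_{i=1}^{29} A_i] ≤ Σ_i P[A_i] ≤ 29·p = 29·(12/319) = 12/11.
Numerically: 12/11 ≈ 1.090909.
Is 12/11 < 1? NO.
Since the bound 12/11 is ≥ 1, the union bound is uninformative here; it does NOT by itself certify existence.

29·p = 12/11 ≈ 1.090909; existence NOT certified by the union bound.


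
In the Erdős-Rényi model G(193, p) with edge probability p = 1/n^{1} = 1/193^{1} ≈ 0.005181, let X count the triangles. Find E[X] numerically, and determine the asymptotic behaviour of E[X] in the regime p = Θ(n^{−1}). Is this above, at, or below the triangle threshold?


Number of potential triangles: C(193, 3) = 1179616.
Each occurs with probability p³ ≈ (0.005181)³ ≈ 1.391003e-07.
By linearity: E[X] = C(193, 3)·p³ ≈ 1179616 · 1.391003e-07 ≈ 0.1641.
Here α = 1, so p = 1/n is exactly at the triangle threshold p ~ 1/n. Asymptotically E[X] → c³/6 = 1³/6 = 1/6 ≈ 0.1667, a bounded constant. In this regime the triangle count is asymptotically Poisson(c³/6).

E[X] ≈ 0.1641; in regime p = Θ(1/n^{1}) E[X] stays bounded (at the triangle threshold p ~ 1/n).


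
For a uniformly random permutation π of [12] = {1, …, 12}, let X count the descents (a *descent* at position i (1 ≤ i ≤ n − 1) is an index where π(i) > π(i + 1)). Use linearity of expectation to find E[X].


Write X = Σ X_I over i = 1, …, 11, with X_I the indicator of one descent.
There are 11 indicators.
For each fixed i, the pair (π(i), π(i+1)) is a uniformly random ordered pair of distinct values from {1, …, 12}; by symmetry P[π(i) > π(i+1)] = 1/2.
By linearity: E[X] = 11 · (1/2) = (12 − 1) · (1/2) = 11/2 ≈ 5.5000.

E[X] = 11/2 = 5.5000.


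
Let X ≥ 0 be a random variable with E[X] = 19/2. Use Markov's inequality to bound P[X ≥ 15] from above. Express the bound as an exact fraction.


μ = E[X] = 19/2, a = 15.
Markov: P[X ≥ 15] ≤ μ/a = (19/2)/15 = 19/30.
Numerically: ≈ 0.63333.
(Since a = 15 > μ = 9.50000, the bound 19/30 is < 1 and informative.)

P[X ≥ 15] ≤ 19/30 ≈ 0.63333.


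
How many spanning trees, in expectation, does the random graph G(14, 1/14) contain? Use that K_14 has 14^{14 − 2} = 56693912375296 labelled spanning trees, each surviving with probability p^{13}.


K_14 has 14^{14 − 2} = 56693912375296 labelled spanning trees.
For each such spanning tree H, let X_H = 1 if all 13 edges of H are present in G. Then P[X_H = 1] = p^{13} = (1/14)^{13} = 1/793714773254144.
By linearity: E[X] = Σ_H E[X_H] = 56693912375296 · p^{13} = 56693912375296 · 1/793714773254144 = 1/14.
Numerically: E[X] ≈ 0.071429.

E[X] = 56693912375296 · (1/14)^{13} = 1/14 ≈ 0.071429.


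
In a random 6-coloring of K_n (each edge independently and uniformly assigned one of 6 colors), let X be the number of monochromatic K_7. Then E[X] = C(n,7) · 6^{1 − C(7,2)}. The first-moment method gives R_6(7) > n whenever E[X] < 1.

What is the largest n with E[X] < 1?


We need C(n, 7) · 6^{1 − 21} < 1, i.e. C(n, 7) < 6^{21 − 1} = 3656158440062976.
Check values of n near the boundary:
  n = 563: C(563, 7) = 3426622515769596; 3426622515769596 < 3656158440062976? YES
  n = 564: C(564, 7) = 3469685994423792; 3469685994423792 < 3656158440062976? YES
  n = 565: C(565, 7) = 3513212521235560; 3513212521235560 < 3656158440062976? YES
  n = 566: C(566, 7) = 3557206237959440; 3557206237959440 < 3656158440062976? YES
  n = 567: C(567, 7) = 3601671315933933; 3601671315933933 < 3656158440062976? YES
  n = 568: C(568, 7) = 3646611956239704; 3646611956239704 < 3656158440062976? YES
  n = 569: C(569, 7) = 3692032389858348; 3692032389858348 < 3656158440062976? NO
  n = 570: C(570, 7) = 3737936877831720; 3737936877831720 < 3656158440062976? NO
  n = 571: C(571, 7) = 3784329711421830; 3784329711421830 < 3656158440062976? NO
The largest n with C(n, 7) < 3656158440062976 is n = 568 (where E[X] = 16882462760369/16926659444736 ≈ 0.9974). Hence R_6(7) > 568, i.e. R_6(7) ≥ 569.

Largest n = 568; hence R_6(7) > 568.


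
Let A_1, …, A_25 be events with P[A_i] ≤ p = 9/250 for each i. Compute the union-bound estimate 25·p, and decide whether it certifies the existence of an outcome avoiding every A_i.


Union bound: P[∪_{i=1}^{25} A_i] ≤ Σ_i P[A_i] ≤ 25·p = 25·(9/250) = 9/10.
Numerically: 9/10 ≈ 0.900.
Is 9/10 < 1? YES.
Since P[∪ A_i] ≤ 9/10 < 1, the complement has P[∩ A_i^c] ≥ 1 − 9/10 = 1/10 > 0, so some outcome avoids every A_i.

25·p = 9/10 ≈ 0.900; existence CERTIFIED by the union bound.


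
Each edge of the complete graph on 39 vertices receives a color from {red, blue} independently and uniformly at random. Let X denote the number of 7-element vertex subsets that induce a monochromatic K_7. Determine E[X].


Let X = Σ_S X_S over the C(39, 7) = 15380937 subsets S of size 7, where X_S = 1 if the K_7 on S is monochromatic.
For a fixed S, the K_7 on S has C(7, 2) = 21 edges. P[all 21 edges red] = (1/2)^21, and likewise for blue, so P[monochromatic] = 2·(1/2)^21 = 2^{1 − 21} = 1/1048576.
Summing: E[X] = C(39, 7) · 2^{1 − 21} = 15380937 · 1/1048576 = 15380937/1048576.
Numerically: E[X] ≈ 14.66840.

E[X] = C(39,7)·2^(1−C(7,2)) = 15380937/1048576 ≈ 14.66840.


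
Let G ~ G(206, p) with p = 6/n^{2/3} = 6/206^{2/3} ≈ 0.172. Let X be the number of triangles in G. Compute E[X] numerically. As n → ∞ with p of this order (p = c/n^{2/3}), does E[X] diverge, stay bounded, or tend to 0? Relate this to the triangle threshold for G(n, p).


Number of potential triangles: C(206, 3) = 1435820.
Each occurs with probability p³ ≈ (0.172)³ ≈ 5.09002e-03.
By linearity: E[X] = C(206, 3)·p³ ≈ 1435820 · 5.09002e-03 ≈ 7308.350.
Since α = 2/3 < 1, p = c/n^{2/3} ≫ 1/n is above the triangle threshold p ~ 1/n. Asymptotically E[X] ~ (c³/6)·n^{3(1−α)} = (6³/6)·n^{1} → ∞; triangles are abundant w.h.p.

E[X] ≈ 7308.350; in regime p = Θ(1/n^{2/3}) E[X] diverges (above the triangle threshold p ~ 1/n).


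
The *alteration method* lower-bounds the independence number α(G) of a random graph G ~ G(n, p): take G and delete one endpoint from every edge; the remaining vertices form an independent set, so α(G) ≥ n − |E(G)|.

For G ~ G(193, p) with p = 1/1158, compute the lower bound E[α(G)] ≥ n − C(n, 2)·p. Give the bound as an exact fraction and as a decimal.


E[|E(G)|] = C(193, 2)·p = 18528 · (1/1158) = 16.
E[α(G)] ≥ n − E[|E(G)|] = 193 − 16 = 177.
Numerically: ≈ 177.00000.
(This is only a lower bound; the true E[α(G)] may be larger.)

E[α(G)] ≥ 177 ≈ 177.00000.


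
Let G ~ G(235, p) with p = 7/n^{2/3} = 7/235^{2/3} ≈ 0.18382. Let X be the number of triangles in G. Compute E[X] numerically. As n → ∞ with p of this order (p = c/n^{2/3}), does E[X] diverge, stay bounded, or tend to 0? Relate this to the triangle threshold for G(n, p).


Number of potential triangles: C(235, 3) = 2135445.
Each occurs with probability p³ ≈ (0.18382)³ ≈ 6.2109552e-03.
By linearity: E[X] = C(235, 3)·p³ ≈ 2135445 · 6.2109552e-03 ≈ 13263.15319.
Since α = 2/3 < 1, p = c/n^{2/3} ≫ 1/n is above the triangle threshold p ~ 1/n. Asymptotically E[X] ~ (c³/6)·n^{3(1−α)} = (7³/6)·n^{1} → ∞; triangles are abundant w.h.p.

E[X] ≈ 13263.15319; in regime p = Θ(1/n^{2/3}) E[X] diverges (above the triangle threshold p ~ 1/n).


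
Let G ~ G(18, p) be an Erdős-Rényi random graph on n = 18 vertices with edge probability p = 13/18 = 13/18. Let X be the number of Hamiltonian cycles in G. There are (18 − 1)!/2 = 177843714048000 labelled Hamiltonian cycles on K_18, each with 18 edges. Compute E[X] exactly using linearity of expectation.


K_18 has (18 − 1)!/2 = 177843714048000 labelled Hamiltonian cycles.
For each such Hamiltonian cycle H, let X_H = 1 if all 18 edges of H are present in G. Then P[X_H = 1] = p^{18} = (13/18)^{18} = 112455406951957393129/39346408075296537575424.
Summing the indicators: E[X] = Σ_H E[X_H] = 177843714048000 · p^{18} = 177843714048000 · 112455406951957393129/39346408075296537575424 = 1674446952588776589016668875/3294258113514384.
Numerically: E[X] ≈ 5.0829e+11.

E[X] = 177843714048000 · (13/18)^{18} = 1674446952588776589016668875/3294258113514384 ≈ 5.0829e+11.


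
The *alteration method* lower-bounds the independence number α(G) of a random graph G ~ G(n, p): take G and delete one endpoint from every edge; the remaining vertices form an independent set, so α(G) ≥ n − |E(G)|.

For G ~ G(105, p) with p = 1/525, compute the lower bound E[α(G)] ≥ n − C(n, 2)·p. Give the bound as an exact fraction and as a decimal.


E[|E(G)|] = C(105, 2)·p = 5460 · (1/525) = 52/5.
E[α(G)] ≥ n − E[|E(G)|] = 105 − 52/5 = 473/5.
Numerically: ≈ 94.600000.
(This is only a lower bound; the true E[α(G)] may be larger.)

E[α(G)] ≥ 473/5 ≈ 94.600000.


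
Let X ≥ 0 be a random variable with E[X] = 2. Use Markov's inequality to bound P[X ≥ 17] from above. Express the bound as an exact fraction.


μ = E[X] = 2, a = 17.
Markov: P[X ≥ 17] ≤ μ/a = (2)/17 = 2/17.
Numerically: ≈ 0.117647.
(Since a = 17 > μ = 2.000000, the bound 2/17 is < 1 and informative.)

P[X ≥ 17] ≤ 2/17 ≈ 0.117647.


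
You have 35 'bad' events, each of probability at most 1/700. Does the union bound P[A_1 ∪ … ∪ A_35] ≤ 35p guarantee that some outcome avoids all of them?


Union bound: P[∪_{i=1}^{35} A_i] ≤ Σ_i P[A_i] ≤ 35·p = 35·(1/700) = 1/20.
Numerically: 1/20 ≈ 0.0500000.
Is 1/20 < 1? YES.
Since P[∪ A_i] ≤ 1/20 < 1, the complement has P[∩ A_i^c] ≥ 1 − 1/20 = 19/20 > 0, so some outcome avoids every A_i.

35·p = 1/20 ≈ 0.0500000; existence CERTIFIED by the union bound.


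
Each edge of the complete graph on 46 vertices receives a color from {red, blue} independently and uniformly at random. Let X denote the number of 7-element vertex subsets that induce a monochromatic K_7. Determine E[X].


Let X = Σ_S X_S over the C(46, 7) = 53524680 subsets S of size 7, where X_S = 1 if the K_7 on S is monochromatic.
For a fixed S, the K_7 on S has C(7, 2) = 21 edges. P[all 21 edges red] = (1/2)^21, and likewise for blue, so P[monochromatic] = 2·(1/2)^21 = 2^{1 − 21} = 1/1048576.
By linearity: E[X] = C(46, 7) · 2^{1 − 21} = 53524680 · 1/1048576 = 6690585/131072.
Numerically: E[X] ≈ 51.045.

E[X] = C(46,7)·2^(1−C(7,2)) = 6690585/131072 ≈ 51.045.


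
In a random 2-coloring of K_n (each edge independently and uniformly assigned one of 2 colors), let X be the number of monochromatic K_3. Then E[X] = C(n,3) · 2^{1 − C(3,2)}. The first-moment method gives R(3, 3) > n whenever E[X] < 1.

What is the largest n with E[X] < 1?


We need C(n, 3) · 2^{1 − 3} < 1, i.e. C(n, 3) < 2^{3 − 1} = 4.
Check values of n near the boundary:
  n = 3: C(3, 3) = 1; 1 < 4? YES
  n = 4: C(4, 3) = 4; 4 < 4? NO
  n = 5: C(5, 3) = 10; 10 < 4? NO
The largest n with C(n, 3) < 4 is n = 3 (where E[X] = 1/4 ≈ 0.2500). Hence R(3, 3) > 3, i.e. R(3, 3) ≥ 4.

Largest n = 3; hence R(3, 3) > 3.


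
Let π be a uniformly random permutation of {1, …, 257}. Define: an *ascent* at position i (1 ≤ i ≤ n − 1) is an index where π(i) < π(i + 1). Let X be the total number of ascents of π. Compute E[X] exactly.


Write X = Σ X_I over i = 1, …, 256, with X_I the indicator of one ascent.
There are 256 indicators.
For each fixed i, the pair (π(i), π(i+1)) is a uniformly random ordered pair of distinct values from {1, …, 257}; by symmetry P[π(i) < π(i+1)] = 1/2.
By linearity: E[X] = 256 · (1/2) = (257 − 1) · (1/2) = 128 ≈ 128.000.

E[X] = 128 = 128.000.


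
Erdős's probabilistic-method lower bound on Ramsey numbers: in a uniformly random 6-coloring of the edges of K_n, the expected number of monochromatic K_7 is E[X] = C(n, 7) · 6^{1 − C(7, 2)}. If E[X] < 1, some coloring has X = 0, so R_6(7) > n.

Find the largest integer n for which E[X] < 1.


We need C(n, 7) · 6^{1 − 21} < 1, i.e. C(n, 7) < 6^{21 − 1} = 3656158440062976.
Check values of n near the boundary:
  n = 562: C(562, 7) = 3384017972944752; 3384017972944752 < 3656158440062976? YES
  n = 563: C(563, 7) = 3426622515769596; 3426622515769596 < 3656158440062976? YES
  n = 564: C(564, 7) = 3469685994423792; 3469685994423792 < 3656158440062976? YES
  n = 565: C(565, 7) = 3513212521235560; 3513212521235560 < 3656158440062976? YES
  n = 566: C(566, 7) = 3557206237959440; 3557206237959440 < 3656158440062976? YES
  n = 567: C(567, 7) = 3601671315933933; 3601671315933933 < 3656158440062976? YES
  n = 568: C(568, 7) = 3646611956239704; 3646611956239704 < 3656158440062976? YES
  n = 569: C(569, 7) = 3692032389858348; 3692032389858348 < 3656158440062976? NO
  n = 570: C(570, 7) = 3737936877831720; 3737936877831720 < 3656158440062976? NO
  n = 571: C(571, 7) = 3784329711421830; 3784329711421830 < 3656158440062976? NO
The largest n with C(n, 7) < 3656158440062976 is n = 568 (where E[X] = 16882462760369/16926659444736 ≈ 0.997). Hence R_6(7) > 568, i.e. R_6(7) ≥ 569.

Largest n = 568; hence R_6(7) > 568.


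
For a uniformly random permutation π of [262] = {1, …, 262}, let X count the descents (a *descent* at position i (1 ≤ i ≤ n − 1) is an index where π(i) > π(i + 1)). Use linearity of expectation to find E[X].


Write X = Σ X_I over i = 1, …, 261, with X_I the indicator of one descent.
There are 261 indicators.
For each fixed i, the pair (π(i), π(i+1)) is a uniformly random ordered pair of distinct values from {1, …, 262}; by symmetry P[π(i) > π(i+1)] = 1/2.
By linearity: E[X] = 261 · (1/2) = (262 − 1) · (1/2) = 261/2 ≈ 130.50000.

E[X] = 261/2 = 130.50000.


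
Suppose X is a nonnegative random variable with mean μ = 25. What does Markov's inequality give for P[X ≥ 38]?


μ = E[X] = 25, a = 38.
Markov: P[X ≥ 38] ≤ μ/a = (25)/38 = 25/38.
Numerically: ≈ 0.6579.
(Since a = 38 > μ = 25.0000, the bound 25/38 is < 1 and informative.)

P[X ≥ 38] ≤ 25/38 ≈ 0.6579.


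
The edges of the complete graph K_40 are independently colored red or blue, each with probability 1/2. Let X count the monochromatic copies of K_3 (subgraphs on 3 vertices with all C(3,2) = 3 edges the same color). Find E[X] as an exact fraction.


Let X = Σ_S X_S over the C(40, 3) = 9880 subsets S of size 3, where X_S = 1 if the K_3 on S is monochromatic.
For a fixed S, the K_3 on S has C(3, 2) = 3 edges. P[all 3 edges red] = (1/2)^3, and likewise for blue, so P[monochromatic] = 2·(1/2)^3 = 2^{1 − 3} = 1/4.
By linearity: E[X] = C(40, 3) · 2^{1 − 3} = 9880 · 1/4 = 2470.
Numerically: E[X] ≈ 2470.00000.

E[X] = C(40,3)·2^(1−C(3,2)) = 2470 ≈ 2470.00000.


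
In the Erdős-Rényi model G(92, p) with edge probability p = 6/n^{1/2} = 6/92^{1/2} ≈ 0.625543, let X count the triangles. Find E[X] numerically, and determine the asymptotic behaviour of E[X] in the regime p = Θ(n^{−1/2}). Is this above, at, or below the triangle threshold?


Number of potential triangles: C(92, 3) = 125580.
Each occurs with probability p³ ≈ (0.625543)³ ≈ 2.44777790e-01.
By linearity: E[X] = C(92, 3)·p³ ≈ 125580 · 2.44777790e-01 ≈ 30739.194920.
Since α = 1/2 < 1, p = c/n^{1/2} ≫ 1/n is above the triangle threshold p ~ 1/n. Asymptotically E[X] ~ (c³/6)·n^{3(1−α)} = (6³/6)·n^{1.5} → ∞; triangles are abundant w.h.p.

E[X] ≈ 30739.194920; in regime p = Θ(1/n^{1/2}) E[X] diverges (above the triangle threshold p ~ 1/n).


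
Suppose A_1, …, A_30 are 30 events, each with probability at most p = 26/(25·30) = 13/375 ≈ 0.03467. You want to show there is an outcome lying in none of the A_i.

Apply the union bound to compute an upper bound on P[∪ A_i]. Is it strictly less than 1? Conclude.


Union bound: P[∪_{i=1}^{30} A_i] ≤ Σ_i P[A_i] ≤ 30·p = 30·(13/375) = 26/25.
Numerically: 26/25 ≈ 1.04000.
Is 26/25 < 1? NO.
Since the bound 26/25 is ≥ 1, the union bound is uninformative here; it does NOT by itself certify existence.

30·p = 26/25 ≈ 1.04000; existence NOT certified by the union bound.


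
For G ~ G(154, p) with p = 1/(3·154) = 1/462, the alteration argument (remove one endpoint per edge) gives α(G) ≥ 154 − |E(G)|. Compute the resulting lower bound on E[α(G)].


E[|E(G)|] = C(154, 2)·p = 11781 · (1/462) = 51/2.
E[α(G)] ≥ n − E[|E(G)|] = 154 − 51/2 = 257/2.
Numerically: ≈ 128.500000.
(This is only a lower bound; the true E[α(G)] may be larger.)

E[α(G)] ≥ 257/2 ≈ 128.500000.


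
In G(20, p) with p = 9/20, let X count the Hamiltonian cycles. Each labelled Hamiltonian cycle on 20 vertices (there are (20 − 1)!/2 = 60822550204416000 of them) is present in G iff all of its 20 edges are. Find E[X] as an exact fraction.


K_20 has (20 − 1)!/2 = 60822550204416000 labelled Hamiltonian cycles.
For each such Hamiltonian cycle H, let X_H = 1 if all 20 edges of H are present in G. Then P[X_H = 1] = p^{20} = (9/20)^{20} = 12157665459056928801/104857600000000000000000000.
Summing the indicators: E[X] = Σ_H E[X_H] = 60822550204416000 · p^{20} = 60822550204416000 · 12157665459056928801/104857600000000000000000000 = 180532279724605553545860280221/25600000000000000000.
Numerically: E[X] ≈ 7.05e+09.

E[X] = 60822550204416000 · (9/20)^{20} = 180532279724605553545860280221/25600000000000000000 ≈ 7.05e+09.


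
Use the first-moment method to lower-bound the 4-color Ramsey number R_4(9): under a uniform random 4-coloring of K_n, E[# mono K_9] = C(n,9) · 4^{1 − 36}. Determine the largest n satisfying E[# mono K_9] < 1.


We need C(n, 9) · 4^{1 − 36} < 1, i.e. C(n, 9) < 4^{36 − 1} = 1180591620717411303424.
Check values of n near the boundary:
  n = 911: C(911, 9) = 1144686900492291197405; 1144686900492291197405 < 1180591620717411303424? YES
  n = 912: C(912, 9) = 1156095740032081475120; 1156095740032081475120 < 1180591620717411303424? YES
  n = 913: C(913, 9) = 1167605542753639808390; 1167605542753639808390 < 1180591620717411303424? YES
  n = 914: C(914, 9) = 1179217089587653905932; 1179217089587653905932 < 1180591620717411303424? YES
  n = 915: C(915, 9) = 1190931166636537885130; 1190931166636537885130 < 1180591620717411303424? NO
The largest n with C(n, 9) < 1180591620717411303424 is n = 914 (where E[X] = 294804272396913476483/295147905179352825856 ≈ 0.998836). Hence R_4(9) > 914, i.e. R_4(9) ≥ 915.

Largest n = 914; hence R_4(9) > 914.


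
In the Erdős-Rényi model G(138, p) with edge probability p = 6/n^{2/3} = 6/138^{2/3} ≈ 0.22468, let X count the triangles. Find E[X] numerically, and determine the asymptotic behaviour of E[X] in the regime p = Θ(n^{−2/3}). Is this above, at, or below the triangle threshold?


Number of potential triangles: C(138, 3) = 428536.
Each occurs with probability p³ ≈ (0.22468)³ ≈ 1.13421550e-02.
By linearity: E[X] = C(138, 3)·p³ ≈ 428536 · 1.13421550e-02 ≈ 4860.521739.
Since α = 2/3 < 1, p = c/n^{2/3} ≫ 1/n is above the triangle threshold p ~ 1/n. Asymptotically E[X] ~ (c³/6)·n^{3(1−α)} = (6³/6)·n^{1} → ∞; triangles are abundant w.h.p.

E[X] ≈ 4860.521739; in regime p = Θ(1/n^{2/3}) E[X] diverges (above the triangle threshold p ~ 1/n).


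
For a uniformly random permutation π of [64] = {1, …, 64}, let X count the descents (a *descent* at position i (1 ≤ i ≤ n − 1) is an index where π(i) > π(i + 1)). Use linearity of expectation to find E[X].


Write X = Σ X_I over i = 1, …, 63, with X_I the indicator of one descent.
There are 63 indicators.
For each fixed i, the pair (π(i), π(i+1)) is a uniformly random ordered pair of distinct values from {1, …, 64}; by symmetry P[π(i) > π(i+1)] = 1/2.
By linearity: E[X] = 63 · (1/2) = (64 − 1) · (1/2) = 63/2 ≈ 31.5000.

E[X] = 63/2 = 31.5000.


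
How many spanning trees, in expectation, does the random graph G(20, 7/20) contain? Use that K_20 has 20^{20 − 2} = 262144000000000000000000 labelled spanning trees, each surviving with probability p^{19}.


K_20 has 20^{20 − 2} = 262144000000000000000000 labelled spanning trees.
For each such spanning tree H, let X_H = 1 if all 19 edges of H are present in G. Then P[X_H = 1] = p^{19} = (7/20)^{19} = 11398895185373143/5242880000000000000000000.
Summing the indicators: E[X] = Σ_H E[X_H] = 262144000000000000000000 · p^{19} = 262144000000000000000000 · 11398895185373143/5242880000000000000000000 = 11398895185373143/20.
Numerically: E[X] ≈ 5.6994e+14.

E[X] = 262144000000000000000000 · (7/20)^{19} = 11398895185373143/20 ≈ 5.6994e+14.


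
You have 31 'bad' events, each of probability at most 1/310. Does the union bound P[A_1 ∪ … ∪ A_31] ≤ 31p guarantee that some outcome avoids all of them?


Union bound: P[∪_{i=1}^{31} A_i] ≤ Σ_i P[A_i] ≤ 31·p = 31·(1/310) = 1/10.
Numerically: 1/10 ≈ 0.100.
Is 1/10 < 1? YES.
Since P[∪ A_i] ≤ 1/10 < 1, the complement has P[∩ A_i^c] ≥ 1 − 1/10 = 9/10 > 0, so some outcome avoids every A_i.

31·p = 1/10 ≈ 0.100; existence CERTIFIED by the union bound.


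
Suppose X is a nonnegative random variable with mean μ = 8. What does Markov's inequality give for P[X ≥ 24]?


μ = E[X] = 8, a = 24.
Markov: P[X ≥ 24] ≤ μ/a = (8)/24 = 1/3.
Numerically: ≈ 0.33333.
(Since a = 24 > μ = 8.00000, the bound 1/3 is < 1 and informative.)

P[X ≥ 24] ≤ 1/3 ≈ 0.33333.


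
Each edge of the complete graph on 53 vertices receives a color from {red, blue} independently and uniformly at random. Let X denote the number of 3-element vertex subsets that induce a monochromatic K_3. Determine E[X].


Let X = Σ_S X_S over the C(53, 3) = 23426 subsets S of size 3, where X_S = 1 if the K_3 on S is monochromatic.
For a fixed S, the K_3 on S has C(3, 2) = 3 edges. P[all 3 edges red] = (1/2)^3, and likewise for blue, so P[monochromatic] = 2·(1/2)^3 = 2^{1 − 3} = 1/4.
Summing: E[X] = C(53, 3) · 2^{1 − 3} = 23426 · 1/4 = 11713/2.
Numerically: E[X] ≈ 5856.5000.

E[X] = C(53,3)·2^(1−C(3,2)) = 11713/2 ≈ 5856.5000.


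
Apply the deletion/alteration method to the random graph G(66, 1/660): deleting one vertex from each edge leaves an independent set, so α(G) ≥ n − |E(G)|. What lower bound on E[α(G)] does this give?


E[|E(G)|] = C(66, 2)·p = 2145 · (1/660) = 13/4.
E[α(G)] ≥ n − E[|E(G)|] = 66 − 13/4 = 251/4.
Numerically: ≈ 62.750000.
(This is only a lower bound; the true E[α(G)] may be larger.)

E[α(G)] ≥ 251/4 ≈ 62.750000.


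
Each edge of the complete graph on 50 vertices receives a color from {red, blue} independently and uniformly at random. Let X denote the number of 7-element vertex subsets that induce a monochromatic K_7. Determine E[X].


Let X = Σ_S X_S over the C(50, 7) = 99884400 subsets S of size 7, where X_S = 1 if the K_7 on S is monochromatic.
For a fixed S, the K_7 on S has C(7, 2) = 21 edges. P[all 21 edges red] = (1/2)^21, and likewise for blue, so P[monochromatic] = 2·(1/2)^21 = 2^{1 − 21} = 1/1048576.
Summing: E[X] = C(50, 7) · 2^{1 − 21} = 99884400 · 1/1048576 = 6242775/65536.
Numerically: E[X] ≈ 95.257187.

E[X] = C(50,7)·2^(1−C(7,2)) = 6242775/65536 ≈ 95.257187.


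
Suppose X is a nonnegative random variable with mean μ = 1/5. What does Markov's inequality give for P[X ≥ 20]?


μ = E[X] = 1/5, a = 20.
Markov: P[X ≥ 20] ≤ μ/a = (1/5)/20 = 1/100.
Numerically: ≈ 0.0100.
(Since a = 20 > μ = 0.2000, the bound 1/100 is < 1 and informative.)

P[X ≥ 20] ≤ 1/100 ≈ 0.0100.


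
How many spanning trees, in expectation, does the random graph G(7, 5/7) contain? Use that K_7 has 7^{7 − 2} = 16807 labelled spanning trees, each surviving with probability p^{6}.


K_7 has 7^{7 − 2} = 16807 labelled spanning trees.
For each such spanning tree H, let X_H = 1 if all 6 edges of H are present in G. Then P[X_H = 1] = p^{6} = (5/7)^{6} = 15625/117649.
By linearity of expectation: E[X] = Σ_H E[X_H] = 16807 · p^{6} = 16807 · 15625/117649 = 15625/7.
Numerically: E[X] ≈ 2232.14.

E[X] = 16807 · (5/7)^{6} = 15625/7 ≈ 2232.14.


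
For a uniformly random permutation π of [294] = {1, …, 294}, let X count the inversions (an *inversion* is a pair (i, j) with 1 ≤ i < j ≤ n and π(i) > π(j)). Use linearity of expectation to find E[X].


Write X = Σ X_I over the C(294, 2) = 43071 pairs i < j, with X_I the indicator of one inversion.
There are 43071 indicators.
For each fixed pair i < j, the values π(i) and π(j) are two distinct elements of {1, …, 294} in uniformly random order; by symmetry P[π(i) > π(j)] = 1/2.
By linearity: E[X] = 43071 · (1/2) = C(294, 2) · (1/2) = 43071/2 = 43071/2 ≈ 21535.500.

E[X] = 43071/2 = 21535.500.


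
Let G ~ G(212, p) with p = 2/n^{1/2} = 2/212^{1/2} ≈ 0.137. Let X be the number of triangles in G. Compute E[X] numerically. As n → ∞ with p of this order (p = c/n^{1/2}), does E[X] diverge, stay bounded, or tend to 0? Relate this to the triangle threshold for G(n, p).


Number of potential triangles: C(212, 3) = 1565620.
Each occurs with probability p³ ≈ (0.137)³ ≈ 2.59171e-03.
By linearity: E[X] = C(212, 3)·p³ ≈ 1565620 · 2.59171e-03 ≈ 4057.631.
Since α = 1/2 < 1, p = c/n^{1/2} ≫ 1/n is above the triangle threshold p ~ 1/n. Asymptotically E[X] ~ (c³/6)·n^{3(1−α)} = (2³/6)·n^{1.5} → ∞; triangles are abundant w.h.p.

E[X] ≈ 4057.631; in regime p = Θ(1/n^{1/2}) E[X] diverges (above the triangle threshold p ~ 1/n).


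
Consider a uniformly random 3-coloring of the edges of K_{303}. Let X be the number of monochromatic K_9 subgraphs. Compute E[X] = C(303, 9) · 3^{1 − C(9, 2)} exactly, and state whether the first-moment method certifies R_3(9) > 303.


E[X] = C(303, 9) · 3^{1 − 36} = 52617706925494425 · 3^{−35} = 52617706925494425/50031545098999707.
As a reduced fraction: E[X] = 17539235641831475/16677181699666569 ≈ 1.051691.
Is E[X] < 1? NO.
Since E[X] ≥ 1, the first-moment bound is inconclusive at n = 303; it does NOT by itself certify R_3(9) > 303.

E[X] = 17539235641831475/16677181699666569 ≈ 1.051691; E[X] ≥ 1; first-moment method inconclusive here.


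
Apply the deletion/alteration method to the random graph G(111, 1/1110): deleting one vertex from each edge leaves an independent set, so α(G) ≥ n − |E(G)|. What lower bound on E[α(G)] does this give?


E[|E(G)|] = C(111, 2)·p = 6105 · (1/1110) = 11/2.
E[α(G)] ≥ n − E[|E(G)|] = 111 − 11/2 = 211/2.
Numerically: ≈ 105.500.
(This is only a lower bound; the true E[α(G)] may be larger.)

E[α(G)] ≥ 211/2 ≈ 105.500.


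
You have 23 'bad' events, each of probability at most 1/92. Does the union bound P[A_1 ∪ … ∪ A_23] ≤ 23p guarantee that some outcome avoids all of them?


Union bound: P[∪_{i=1}^{23} A_i] ≤ Σ_i P[A_i] ≤ 23·p = 23·(1/92) = 1/4.
Numerically: 1/4 ≈ 0.25000.
Is 1/4 < 1? YES.
Since P[∪ A_i] ≤ 1/4 < 1, the complement has P[∩ A_i^c] ≥ 1 − 1/4 = 3/4 > 0, so some outcome avoids every A_i.

23·p = 1/4 ≈ 0.25000; existence CERTIFIED by the union bound.


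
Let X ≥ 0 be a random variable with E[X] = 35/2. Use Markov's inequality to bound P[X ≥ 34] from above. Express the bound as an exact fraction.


μ = E[X] = 35/2, a = 34.
Markov: P[X ≥ 34] ≤ μ/a = (35/2)/34 = 35/68.
Numerically: ≈ 0.514706.
(Since a = 34 > μ = 17.500000, the bound 35/68 is < 1 and informative.)

P[X ≥ 34] ≤ 35/68 ≈ 0.514706.


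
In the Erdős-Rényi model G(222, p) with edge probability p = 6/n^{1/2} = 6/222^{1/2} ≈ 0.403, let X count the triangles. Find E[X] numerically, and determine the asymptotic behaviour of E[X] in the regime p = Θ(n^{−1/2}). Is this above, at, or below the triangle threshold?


Number of potential triangles: C(222, 3) = 1798940.
Each occurs with probability p³ ≈ (0.403)³ ≈ 6.53017e-02.
By linearity: E[X] = C(222, 3)·p³ ≈ 1798940 · 6.53017e-02 ≈ 117473.787.
Since α = 1/2 < 1, p = c/n^{1/2} ≫ 1/n is above the triangle threshold p ~ 1/n. Asymptotically E[X] ~ (c³/6)·n^{3(1−α)} = (6³/6)·n^{1.5} → ∞; triangles are abundant w.h.p.

E[X] ≈ 117473.787; in regime p = Θ(1/n^{1/2}) E[X] diverges (above the triangle threshold p ~ 1/n).
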